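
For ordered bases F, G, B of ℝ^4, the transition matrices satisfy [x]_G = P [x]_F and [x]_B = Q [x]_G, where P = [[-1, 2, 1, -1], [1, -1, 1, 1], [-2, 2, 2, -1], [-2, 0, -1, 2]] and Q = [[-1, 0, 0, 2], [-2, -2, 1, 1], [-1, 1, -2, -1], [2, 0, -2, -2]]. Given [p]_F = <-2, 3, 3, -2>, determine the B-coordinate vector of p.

<-19, -3, -50, -4>

Apply P to get G-coordinates <13, -4, 18, -3>, then Q to get B-coordinates.
The result is [p]_B = <-19, -3, -50, -4>.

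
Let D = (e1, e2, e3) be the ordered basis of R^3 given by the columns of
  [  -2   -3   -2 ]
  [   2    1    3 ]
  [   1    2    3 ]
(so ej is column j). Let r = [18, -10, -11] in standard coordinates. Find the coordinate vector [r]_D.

Write r = c_1 e1 + ... + c_3 e3 and solve for the c_i.
Solving this 3x3 system gives c = (-3, -4, 0).
Check: -3e1 - 4e2 + 0·e3 = [18, -10, -11].

[-3, -4, 0]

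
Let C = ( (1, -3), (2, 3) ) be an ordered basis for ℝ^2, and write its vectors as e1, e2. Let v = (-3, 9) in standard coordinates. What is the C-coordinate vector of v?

Write v = c_1 e1 + c_2 e2 and solve for the c_i.
System: c_1 + 2c_2 = -3, -3c_1 + 3c_2 = 9; solving gives c_1 = -3, c_2 = 0.
Check: -3e1 + 0·e2 = (-3, 9).

(-3, 0)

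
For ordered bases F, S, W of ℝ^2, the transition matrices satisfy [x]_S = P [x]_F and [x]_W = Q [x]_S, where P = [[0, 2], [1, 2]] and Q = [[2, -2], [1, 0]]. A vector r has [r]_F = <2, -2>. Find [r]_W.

<-4, -4>

Apply P to get S-coordinates <-4, -2>, then Q to get W-coordinates.
The result is [r]_W = <-4, -4>.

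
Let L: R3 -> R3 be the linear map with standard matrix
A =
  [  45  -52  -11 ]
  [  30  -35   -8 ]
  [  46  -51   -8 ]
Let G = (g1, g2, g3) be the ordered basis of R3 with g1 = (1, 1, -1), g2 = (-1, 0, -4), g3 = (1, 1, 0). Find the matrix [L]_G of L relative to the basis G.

Let P have columns g1, ..., g3. Then [L]_G = P^(-1) A P.
Here det P = 1, so P^(-1) is integer; computing A P first and then P^(-1)(A P) gives [[1, 2, -3], [-1, 3, 2], [2, 0, -2]].

[[1, 2, -3], [-1, 3, 2], [2, 0, -2]]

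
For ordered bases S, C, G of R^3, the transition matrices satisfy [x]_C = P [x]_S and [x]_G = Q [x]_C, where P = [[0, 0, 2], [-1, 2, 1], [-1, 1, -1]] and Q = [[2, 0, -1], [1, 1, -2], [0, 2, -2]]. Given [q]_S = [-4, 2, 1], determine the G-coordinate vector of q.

[-1, 1, 8]

Composing the changes, [q]_G = Q P [q]_S.
Q P = [[1, -1, 5], [1, 0, 5], [0, 2, 4]]; applying this to [-4, 2, 1] gives [-1, 1, 8].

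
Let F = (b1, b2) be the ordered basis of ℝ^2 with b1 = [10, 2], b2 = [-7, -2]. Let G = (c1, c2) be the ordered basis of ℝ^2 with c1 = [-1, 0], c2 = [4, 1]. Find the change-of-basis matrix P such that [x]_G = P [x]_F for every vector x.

Take x = bj: its F-coordinates are the j-th standard unit vector, so P e_j — column j of P — equals [bj]_G.
b1 = -2c1 + 2c2, giving column 1 = [-2, 2]; repeating for each j gives P = [[-2, -1], [2, -2]].

[[-2, -1], [2, -2]]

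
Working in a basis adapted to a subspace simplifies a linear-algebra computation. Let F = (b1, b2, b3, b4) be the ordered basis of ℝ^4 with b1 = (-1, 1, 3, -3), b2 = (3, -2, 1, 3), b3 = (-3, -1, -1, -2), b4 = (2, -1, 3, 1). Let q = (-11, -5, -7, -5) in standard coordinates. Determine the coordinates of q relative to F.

[q]_F is the unique c with M c = q, where M has columns b1, ..., b4.
Solving this 4x4 system gives c = (-1, 0, 4, 0).
Check: -b1 + 0·b2 + 4b3 + 0·b4 = (-11, -5, -7, -5).

(-1, 0, 4, 0)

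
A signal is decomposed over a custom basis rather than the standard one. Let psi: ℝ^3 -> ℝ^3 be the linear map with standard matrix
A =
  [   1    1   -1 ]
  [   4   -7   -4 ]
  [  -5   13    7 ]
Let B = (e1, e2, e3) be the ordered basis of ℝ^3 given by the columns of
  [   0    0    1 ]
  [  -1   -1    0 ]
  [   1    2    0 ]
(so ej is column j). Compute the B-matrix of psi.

[[0, 1, -3], [-3, 0, -1], [-2, -3, 1]]

Let P have columns e1, ..., e3. Then [psi]_B = P^(-1) A P.
Here det P = -1, so P^(-1) is integer; computing A P first and then P^(-1)(A P) gives [[0, 1, -3], [-3, 0, -1], [-2, -3, 1]].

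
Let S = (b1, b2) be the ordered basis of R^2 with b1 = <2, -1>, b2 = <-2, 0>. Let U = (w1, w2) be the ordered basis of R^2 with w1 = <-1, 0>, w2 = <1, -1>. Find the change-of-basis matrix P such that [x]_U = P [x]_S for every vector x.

[[-1, 2], [1, 0]]

Column j of P is [bj]_U, since P maps S-coordinates to U-coordinates.
Expressing b1 in U: b1 = -w1 + w2, so column 1 of P is <-1, 1>.
Doing the same for each bj gives P = [[-1, 2], [1, 0]].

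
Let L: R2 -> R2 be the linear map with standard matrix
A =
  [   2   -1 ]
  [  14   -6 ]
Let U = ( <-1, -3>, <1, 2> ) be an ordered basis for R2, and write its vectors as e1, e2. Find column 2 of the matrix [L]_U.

<-2, -2>

Column 2 of [L]_U is the U-coordinate vector of L(e2).
In standard coordinates L(e2) = A e2 = <0, 2>.
Converting to U: <0, 2> = -2e1 - 2e2, so the coordinate vector is <-2, -2>.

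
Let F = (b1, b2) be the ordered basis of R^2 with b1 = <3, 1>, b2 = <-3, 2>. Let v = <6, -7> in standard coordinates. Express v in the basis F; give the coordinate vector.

<-1, -3>

Write v = c_1 b1 + c_2 b2 and solve for the c_i.
System: 3c_1 - 3c_2 = 6, c_1 + 2c_2 = -7; solving gives c_1 = -1, c_2 = -3.
Check: -b1 - 3b2 = <6, -7>.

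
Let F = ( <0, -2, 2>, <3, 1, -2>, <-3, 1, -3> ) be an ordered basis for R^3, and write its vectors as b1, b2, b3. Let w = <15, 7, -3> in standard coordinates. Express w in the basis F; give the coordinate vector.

[w]_F is the unique c with M c = w, where M has columns b1, ..., b3.
Solving this 3x3 system gives c = (-4, 2, -3).
Check: -4b1 + 2b2 - 3b3 = <15, 7, -3>.

<-4, 2, -3>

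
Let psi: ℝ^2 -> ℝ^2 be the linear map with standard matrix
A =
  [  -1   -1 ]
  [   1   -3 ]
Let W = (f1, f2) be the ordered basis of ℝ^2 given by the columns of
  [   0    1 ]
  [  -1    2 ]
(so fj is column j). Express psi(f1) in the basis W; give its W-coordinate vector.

(-1, 1)

Compute psi(f1) = A f1 = (1, 3) in standard coordinates.
Then write this in W-coordinates: solve for y in y_1 f1 + y_2 f2 = (1, 3).
This gives y = (-1, 1), which is column 1 of [psi]_W.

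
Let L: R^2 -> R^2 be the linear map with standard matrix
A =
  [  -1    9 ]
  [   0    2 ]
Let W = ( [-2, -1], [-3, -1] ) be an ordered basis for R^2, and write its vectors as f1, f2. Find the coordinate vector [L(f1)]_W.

[-1, 3]

Column 1 of [L]_W is the W-coordinate vector of L(f1).
In standard coordinates L(f1) = A f1 = [-7, -2].
Converting to W: [-7, -2] = -f1 + 3f2, so the coordinate vector is [-1, 3].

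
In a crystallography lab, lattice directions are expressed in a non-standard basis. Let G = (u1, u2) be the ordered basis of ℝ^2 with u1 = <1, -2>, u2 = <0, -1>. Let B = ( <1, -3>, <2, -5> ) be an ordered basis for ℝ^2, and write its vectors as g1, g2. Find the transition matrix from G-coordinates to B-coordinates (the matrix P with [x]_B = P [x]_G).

Take x = uj: its G-coordinates are the j-th standard unit vector, so P e_j — column j of P — equals [uj]_B.
u1 = -g1 + g2, giving column 1 = <-1, 1>; repeating for each j gives P = [[-1, 2], [1, -1]].

[[-1, 2], [1, -1]]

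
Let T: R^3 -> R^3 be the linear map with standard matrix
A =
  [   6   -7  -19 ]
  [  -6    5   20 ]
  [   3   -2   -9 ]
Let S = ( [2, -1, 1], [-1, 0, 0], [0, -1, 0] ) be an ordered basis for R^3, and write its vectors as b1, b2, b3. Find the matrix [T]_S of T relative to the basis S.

The j-th column of [T]_S is [T(bj)]_S.
T(b1) = A b1 = [0, 3, -1] = -b1 - 2b2 - 2b3, so column 1 is [-1, -2, -2].
Repeating for b2, b3 and assembling the columns gives [[-1, -3, 2], [-2, 0, -3], [-2, -3, 3]].

[[-1, -3, 2], [-2, 0, -3], [-2, -3, 3]]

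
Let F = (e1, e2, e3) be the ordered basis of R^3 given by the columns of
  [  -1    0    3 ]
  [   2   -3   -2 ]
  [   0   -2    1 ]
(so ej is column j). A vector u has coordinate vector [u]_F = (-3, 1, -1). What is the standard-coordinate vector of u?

(0, -7, -3)

By definition u = -3e1 + e2 - e3.
Summing componentwise gives (0, -7, -3).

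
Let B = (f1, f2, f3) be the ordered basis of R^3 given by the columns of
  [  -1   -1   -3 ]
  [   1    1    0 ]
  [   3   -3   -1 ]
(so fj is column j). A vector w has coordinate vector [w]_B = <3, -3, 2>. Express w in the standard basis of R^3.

<-6, 0, 16>

By definition w = 3f1 - 3f2 + 2f3.
Summing componentwise gives <-6, 0, 16>.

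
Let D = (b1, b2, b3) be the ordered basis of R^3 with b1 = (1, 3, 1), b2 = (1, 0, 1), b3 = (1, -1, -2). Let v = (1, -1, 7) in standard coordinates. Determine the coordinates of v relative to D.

[v]_D is the unique c with M c = v, where M has columns b1, ..., b3.
Solving this 3x3 system gives c = (-1, 4, -2).
Check: -b1 + 4b2 - 2b3 = (1, -1, 7).

(-1, 4, -2)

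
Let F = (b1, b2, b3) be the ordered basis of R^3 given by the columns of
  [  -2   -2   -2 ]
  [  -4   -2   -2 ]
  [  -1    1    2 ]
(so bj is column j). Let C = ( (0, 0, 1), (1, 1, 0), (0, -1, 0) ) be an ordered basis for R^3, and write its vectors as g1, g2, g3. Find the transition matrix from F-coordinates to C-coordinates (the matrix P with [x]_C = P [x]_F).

[[-1, 1, 2], [-2, -2, -2], [2, 0, 0]]

Let M have columns bj and N have columns gj. Then for every x, N [x]_C = x = M [x]_F, so P = N^(-1) M.
Since det N = -1, N^(-1) has integer entries; multiplying gives P = [[-1, 1, 2], [-2, -2, -2], [2, 0, 0]].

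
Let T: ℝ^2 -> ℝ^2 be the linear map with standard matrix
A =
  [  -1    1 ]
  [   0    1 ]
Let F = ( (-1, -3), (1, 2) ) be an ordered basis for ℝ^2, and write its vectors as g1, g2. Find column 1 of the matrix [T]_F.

(-1, -3)

Compute T(g1) = A g1 = (-2, -3) in standard coordinates.
Then write this in F-coordinates: solve for y in y_1 g1 + y_2 g2 = (-2, -3).
This gives y = (-1, -3), which is column 1 of [T]_F.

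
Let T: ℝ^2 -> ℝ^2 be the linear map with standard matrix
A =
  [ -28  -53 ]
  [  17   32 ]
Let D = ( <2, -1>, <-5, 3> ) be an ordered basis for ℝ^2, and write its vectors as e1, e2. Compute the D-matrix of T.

With P the matrix whose columns are e1, e2, [T]_D = P^(-1) A P.
Column by column: T(e1) = A e1 = <-3, 2>; its D-coordinates <1, 1> give column 1.
Continuing for each basis vector yields [T]_D = [[1, -2], [1, 3]].

[[1, -2], [1, 3]]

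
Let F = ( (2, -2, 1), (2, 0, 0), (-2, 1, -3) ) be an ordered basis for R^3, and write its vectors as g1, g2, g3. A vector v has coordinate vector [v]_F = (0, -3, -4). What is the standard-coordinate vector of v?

(2, -4, 12)

v = M [v]_F, where M has columns g1, ..., g3.
Carrying out the matrix-vector product, v = (2, -4, 12).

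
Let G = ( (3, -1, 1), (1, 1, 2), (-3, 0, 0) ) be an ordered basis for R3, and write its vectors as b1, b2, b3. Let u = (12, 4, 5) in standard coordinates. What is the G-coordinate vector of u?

(-1, 3, -4)

Write u = c_1 b1 + ... + c_3 b3 and solve for the c_i.
Row-reducing the augmented matrix [M | u] gives c = (-1, 3, -4).
Check: -b1 + 3b2 - 4b3 = (12, 4, 5).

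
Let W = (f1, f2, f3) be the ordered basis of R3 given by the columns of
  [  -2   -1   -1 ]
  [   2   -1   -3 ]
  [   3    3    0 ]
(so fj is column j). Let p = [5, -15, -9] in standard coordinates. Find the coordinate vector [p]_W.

We seek scalars with c_1 f1 + ... + c_3 f3 = p; equivalently solve M c = p where the columns of M are f1, ..., f3.
Gaussian elimination on [M | p] yields c = (-4, 1, 2).
Check: -4f1 + f2 + 2f3 = [5, -15, -9].

[-4, 1, 2]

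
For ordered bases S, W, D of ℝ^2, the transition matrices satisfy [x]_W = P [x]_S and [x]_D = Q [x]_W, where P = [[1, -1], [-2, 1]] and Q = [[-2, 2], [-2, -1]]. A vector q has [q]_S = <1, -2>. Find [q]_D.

Apply P to get W-coordinates <3, -4>, then Q to get D-coordinates.
The result is [q]_D = <-14, -2>.

<-14, -2>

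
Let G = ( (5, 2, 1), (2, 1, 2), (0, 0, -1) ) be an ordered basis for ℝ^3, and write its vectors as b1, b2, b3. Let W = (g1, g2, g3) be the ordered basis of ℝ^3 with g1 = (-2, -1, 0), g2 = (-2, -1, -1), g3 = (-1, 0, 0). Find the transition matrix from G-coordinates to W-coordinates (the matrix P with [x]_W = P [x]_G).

[[-1, 1, -1], [-1, -2, 1], [-1, 0, 0]]

Let M have columns bj and N have columns gj. Then for every x, N [x]_W = x = M [x]_G, so P = N^(-1) M.
Since det N = -1, N^(-1) has integer entries; multiplying gives P = [[-1, 1, -1], [-1, -2, 1], [-1, 0, 0]].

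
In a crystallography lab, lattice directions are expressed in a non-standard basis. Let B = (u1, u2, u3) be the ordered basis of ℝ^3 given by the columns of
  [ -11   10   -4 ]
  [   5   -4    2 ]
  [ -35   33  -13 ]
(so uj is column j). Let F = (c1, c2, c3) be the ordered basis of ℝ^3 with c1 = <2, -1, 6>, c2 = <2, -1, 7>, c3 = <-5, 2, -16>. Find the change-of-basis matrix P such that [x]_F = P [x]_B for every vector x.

Let M have columns uj and N have columns cj. Then for every x, N [x]_F = x = M [x]_B, so P = N^(-1) M.
Since det N = 1, N^(-1) has integer entries; multiplying gives P = [[-2, -1, -1], [-1, 1, -1], [1, -2, 0]].

[[-2, -1, -1], [-1, 1, -1], [1, -2, 0]]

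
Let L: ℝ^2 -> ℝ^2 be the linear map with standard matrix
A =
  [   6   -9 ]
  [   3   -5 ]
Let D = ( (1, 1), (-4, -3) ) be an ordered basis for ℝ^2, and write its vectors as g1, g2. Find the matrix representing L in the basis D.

With P the matrix whose columns are g1, g2, [L]_D = P^(-1) A P.
Column by column: L(g1) = A g1 = (-3, -2); its D-coordinates (1, 1) give column 1.
Continuing for each basis vector yields [L]_D = [[1, 3], [1, 0]].

[[1, 3], [1, 0]]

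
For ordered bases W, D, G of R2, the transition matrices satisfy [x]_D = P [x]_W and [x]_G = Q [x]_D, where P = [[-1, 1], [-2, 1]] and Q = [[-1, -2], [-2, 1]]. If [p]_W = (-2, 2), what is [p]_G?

(-16, -2)

Composing the changes, [p]_G = Q P [p]_W.
Q P = [[5, -3], [0, -1]]; applying this to (-2, 2) gives (-16, -2).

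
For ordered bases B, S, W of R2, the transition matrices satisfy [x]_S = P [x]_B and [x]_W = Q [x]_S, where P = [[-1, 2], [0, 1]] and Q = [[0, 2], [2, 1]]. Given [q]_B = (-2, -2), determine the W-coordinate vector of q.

Apply P to get S-coordinates (-2, -2), then Q to get W-coordinates.
The result is [q]_W = (-4, -6).

(-4, -6)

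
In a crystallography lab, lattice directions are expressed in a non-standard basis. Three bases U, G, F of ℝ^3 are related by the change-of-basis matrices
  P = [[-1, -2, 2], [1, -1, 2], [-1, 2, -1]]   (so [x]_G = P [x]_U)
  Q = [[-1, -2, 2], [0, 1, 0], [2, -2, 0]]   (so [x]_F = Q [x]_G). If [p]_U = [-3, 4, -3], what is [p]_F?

First [p]_G = P [p]_U = [-11, -13, 14].
Then [p]_F = Q [p]_G = [65, -13, 4].

[65, -13, 4]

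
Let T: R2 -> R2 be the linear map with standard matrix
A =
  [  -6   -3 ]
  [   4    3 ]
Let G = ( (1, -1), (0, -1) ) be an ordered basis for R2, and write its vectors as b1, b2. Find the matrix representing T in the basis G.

With P the matrix whose columns are b1, b2, [T]_G = P^(-1) A P.
Column by column: T(b1) = A b1 = (-3, 1); its G-coordinates (-3, 2) give column 1.
Continuing for each basis vector yields [T]_G = [[-3, 3], [2, 0]].

[[-3, 3], [2, 0]]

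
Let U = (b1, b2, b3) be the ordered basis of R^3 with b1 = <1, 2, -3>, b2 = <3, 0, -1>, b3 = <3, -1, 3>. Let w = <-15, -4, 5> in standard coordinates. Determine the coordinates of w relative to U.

<-3, -2, -2>

We seek scalars with c_1 b1 + ... + c_3 b3 = w; equivalently solve M c = w where the columns of M are b1, ..., b3.
Row-reducing the augmented matrix [M | w] gives c = (-3, -2, -2).
Check: -3b1 - 2b2 - 2b3 = <-15, -4, 5>.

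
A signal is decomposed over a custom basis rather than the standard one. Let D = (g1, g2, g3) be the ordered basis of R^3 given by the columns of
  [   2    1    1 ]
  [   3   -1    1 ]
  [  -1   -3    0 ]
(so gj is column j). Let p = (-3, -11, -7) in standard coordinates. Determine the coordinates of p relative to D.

(-2, 3, -2)

We seek scalars with c_1 g1 + ... + c_3 g3 = p; equivalently solve M c = p where the columns of M are g1, ..., g3.
Gaussian elimination on [M | p] yields c = (-2, 3, -2).
Check: -2g1 + 3g2 - 2g3 = (-3, -11, -7).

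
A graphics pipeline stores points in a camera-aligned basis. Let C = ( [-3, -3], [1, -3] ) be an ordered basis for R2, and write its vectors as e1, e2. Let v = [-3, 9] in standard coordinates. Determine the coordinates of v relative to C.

We seek scalars with c_1 e1 + c_2 e2 = v; equivalently solve M c = v where the columns of M are e1, e2.
System: -3c_1 + c_2 = -3, -3c_1 - 3c_2 = 9; solving gives c_1 = 0, c_2 = -3.
Check: 0·e1 - 3e2 = [-3, 9].

[0, -3]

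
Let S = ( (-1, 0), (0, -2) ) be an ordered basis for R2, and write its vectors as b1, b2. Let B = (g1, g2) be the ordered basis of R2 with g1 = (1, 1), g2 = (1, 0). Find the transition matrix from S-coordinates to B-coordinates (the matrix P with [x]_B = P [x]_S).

[[0, -2], [-1, 2]]

Take x = bj: its S-coordinates are the j-th standard unit vector, so P e_j — column j of P — equals [bj]_B.
b1 = 0·g1 - g2, giving column 1 = (0, -1); repeating for each j gives P = [[0, -2], [-1, 2]].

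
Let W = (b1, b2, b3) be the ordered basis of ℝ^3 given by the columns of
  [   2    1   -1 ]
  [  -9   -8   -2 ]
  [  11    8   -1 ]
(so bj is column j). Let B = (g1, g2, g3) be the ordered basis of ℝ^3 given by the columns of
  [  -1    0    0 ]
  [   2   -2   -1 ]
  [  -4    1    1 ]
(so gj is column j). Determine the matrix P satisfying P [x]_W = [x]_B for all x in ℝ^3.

[[-2, -1, 1], [2, 2, 1], [1, 2, 2]]

Let M have columns bj and N have columns gj. Then for every x, N [x]_B = x = M [x]_W, so P = N^(-1) M.
Since det N = 1, N^(-1) has integer entries; multiplying gives P = [[-2, -1, 1], [2, 2, 1], [1, 2, 2]].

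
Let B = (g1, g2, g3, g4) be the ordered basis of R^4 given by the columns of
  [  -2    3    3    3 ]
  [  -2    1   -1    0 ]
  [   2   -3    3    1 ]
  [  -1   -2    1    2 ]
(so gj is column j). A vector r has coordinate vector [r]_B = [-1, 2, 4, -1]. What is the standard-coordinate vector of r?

r = M [r]_B, where M has columns g1, ..., g4.
Carrying out the matrix-vector product, r = [17, 0, 3, -1].

[17, 0, 3, -1]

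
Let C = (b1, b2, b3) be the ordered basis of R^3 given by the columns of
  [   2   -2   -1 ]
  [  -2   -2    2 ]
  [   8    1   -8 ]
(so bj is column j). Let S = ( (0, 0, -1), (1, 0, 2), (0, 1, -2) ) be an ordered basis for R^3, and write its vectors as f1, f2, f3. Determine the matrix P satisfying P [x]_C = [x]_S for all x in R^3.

Take x = bj: its C-coordinates are the j-th standard unit vector, so P e_j — column j of P — equals [bj]_S.
b1 = 0·f1 + 2f2 - 2f3, giving column 1 = (0, 2, -2); repeating for each j gives P = [[0, -1, 2], [2, -2, -1], [-2, -2, 2]].

[[0, -1, 2], [2, -2, -1], [-2, -2, 2]]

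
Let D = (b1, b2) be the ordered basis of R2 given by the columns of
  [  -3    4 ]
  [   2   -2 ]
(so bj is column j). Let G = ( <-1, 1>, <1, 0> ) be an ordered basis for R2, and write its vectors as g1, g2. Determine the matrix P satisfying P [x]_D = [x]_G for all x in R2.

[[2, -2], [-1, 2]]

Let M have columns bj and N have columns gj. Then for every x, N [x]_G = x = M [x]_D, so P = N^(-1) M.
Since det N = -1, N^(-1) has integer entries; multiplying gives P = [[2, -2], [-1, 2]].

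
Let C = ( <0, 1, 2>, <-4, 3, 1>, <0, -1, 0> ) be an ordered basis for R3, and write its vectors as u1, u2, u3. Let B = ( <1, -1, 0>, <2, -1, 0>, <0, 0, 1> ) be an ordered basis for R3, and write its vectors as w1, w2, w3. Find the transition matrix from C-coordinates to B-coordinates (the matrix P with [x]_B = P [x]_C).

Column j of P is [uj]_B, since P maps C-coordinates to B-coordinates.
Expressing u1 in B: u1 = -2w1 + w2 + 2w3, so column 1 of P is <-2, 1, 2>.
Doing the same for each uj gives P = [[-2, -2, 2], [1, -1, -1], [2, 1, 0]].

[[-2, -2, 2], [1, -1, -1], [2, 1, 0]]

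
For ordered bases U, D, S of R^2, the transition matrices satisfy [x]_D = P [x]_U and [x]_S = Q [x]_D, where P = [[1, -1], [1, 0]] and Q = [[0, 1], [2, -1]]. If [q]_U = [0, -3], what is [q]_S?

[0, 6]

First [q]_D = P [q]_U = [3, 0].
Then [q]_S = Q [q]_D = [0, 6].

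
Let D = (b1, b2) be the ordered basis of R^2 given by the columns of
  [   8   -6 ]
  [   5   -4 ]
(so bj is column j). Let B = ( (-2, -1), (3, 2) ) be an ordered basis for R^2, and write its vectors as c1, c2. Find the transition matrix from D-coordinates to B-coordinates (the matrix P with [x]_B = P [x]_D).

Let M have columns bj and N have columns cj. Then for every x, N [x]_B = x = M [x]_D, so P = N^(-1) M.
Since det N = -1, N^(-1) has integer entries; multiplying gives P = [[-1, 0], [2, -2]].

[[-1, 0], [2, -2]]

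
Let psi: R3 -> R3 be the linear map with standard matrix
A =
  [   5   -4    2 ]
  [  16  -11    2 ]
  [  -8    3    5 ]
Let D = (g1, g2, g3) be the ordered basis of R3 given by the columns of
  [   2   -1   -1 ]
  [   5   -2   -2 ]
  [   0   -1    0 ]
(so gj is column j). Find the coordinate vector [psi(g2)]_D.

Compute psi(g2) = A g2 = (1, 4, -3) in standard coordinates.
Then write this in D-coordinates: solve for y in y_1 g1 + ... + y_3 g3 = (1, 4, -3).
This gives y = (2, 3, 0), which is column 2 of [psi]_D.

(2, 3, 0)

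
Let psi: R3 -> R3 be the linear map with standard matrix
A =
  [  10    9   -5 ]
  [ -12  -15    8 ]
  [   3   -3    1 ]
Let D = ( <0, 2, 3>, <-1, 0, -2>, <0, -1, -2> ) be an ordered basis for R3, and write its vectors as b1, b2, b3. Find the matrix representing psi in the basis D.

Let P have columns b1, ..., b3. Then [psi]_D = P^(-1) A P.
Here det P = -1, so P^(-1) is integer; computing A P first and then P^(-1)(A P) gives [[-3, -3, -1], [-3, 0, -1], [0, -2, -1]].

[[-3, -3, -1], [-3, 0, -1], [0, -2, -1]]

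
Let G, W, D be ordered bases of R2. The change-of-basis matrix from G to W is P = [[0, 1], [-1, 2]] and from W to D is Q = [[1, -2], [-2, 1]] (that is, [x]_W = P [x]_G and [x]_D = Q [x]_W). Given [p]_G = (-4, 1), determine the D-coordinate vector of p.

(-11, 4)

Composing the changes, [p]_D = Q P [p]_G.
Q P = [[2, -3], [-1, 0]]; applying this to (-4, 1) gives (-11, 4).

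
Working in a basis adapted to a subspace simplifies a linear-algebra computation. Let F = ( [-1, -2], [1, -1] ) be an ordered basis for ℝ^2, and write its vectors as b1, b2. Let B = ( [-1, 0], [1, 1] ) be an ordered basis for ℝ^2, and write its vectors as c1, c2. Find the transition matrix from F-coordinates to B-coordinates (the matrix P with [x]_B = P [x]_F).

[[-1, -2], [-2, -1]]

Let M have columns bj and N have columns cj. Then for every x, N [x]_B = x = M [x]_F, so P = N^(-1) M.
Since det N = -1, N^(-1) has integer entries; multiplying gives P = [[-1, -2], [-2, -1]].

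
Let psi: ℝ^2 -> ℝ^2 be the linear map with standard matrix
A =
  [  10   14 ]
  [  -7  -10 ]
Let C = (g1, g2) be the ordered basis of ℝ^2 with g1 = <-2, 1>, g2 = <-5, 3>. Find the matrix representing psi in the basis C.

[[-2, -1], [2, 2]]

Let P have columns g1, g2. Then [psi]_C = P^(-1) A P.
Here det P = -1, so P^(-1) is integer; computing A P first and then P^(-1)(A P) gives [[-2, -1], [2, 2]].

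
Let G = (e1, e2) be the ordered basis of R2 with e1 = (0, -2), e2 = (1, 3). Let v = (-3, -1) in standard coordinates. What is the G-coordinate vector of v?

We seek scalars with c_1 e1 + c_2 e2 = v; equivalently solve M c = v where the columns of M are e1, e2.
System: 0c_1 + c_2 = -3, -2c_1 + 3c_2 = -1; solving gives c_1 = -4, c_2 = -3.
Check: -4e1 - 3e2 = (-3, -1).

(-4, -3)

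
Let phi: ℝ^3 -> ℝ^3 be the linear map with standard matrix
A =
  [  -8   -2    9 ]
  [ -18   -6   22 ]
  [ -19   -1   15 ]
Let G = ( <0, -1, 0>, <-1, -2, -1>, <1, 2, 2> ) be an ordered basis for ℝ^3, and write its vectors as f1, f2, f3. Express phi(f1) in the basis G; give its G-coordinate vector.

Compute phi(f1) = A f1 = <2, 6, 1> in standard coordinates.
Then write this in G-coordinates: solve for y in y_1 f1 + ... + y_3 f3 = <2, 6, 1>.
This gives y = <-2, -3, -1>, which is column 1 of [phi]_G.

<-2, -3, -1>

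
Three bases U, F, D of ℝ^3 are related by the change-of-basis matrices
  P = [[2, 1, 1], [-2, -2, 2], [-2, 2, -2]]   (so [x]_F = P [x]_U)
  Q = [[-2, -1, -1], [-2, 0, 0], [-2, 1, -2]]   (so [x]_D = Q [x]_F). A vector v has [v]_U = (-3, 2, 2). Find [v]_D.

(-8, 4, -2)

First [v]_F = P [v]_U = (-2, 6, 6).
Then [v]_D = Q [v]_F = (-8, 4, -2).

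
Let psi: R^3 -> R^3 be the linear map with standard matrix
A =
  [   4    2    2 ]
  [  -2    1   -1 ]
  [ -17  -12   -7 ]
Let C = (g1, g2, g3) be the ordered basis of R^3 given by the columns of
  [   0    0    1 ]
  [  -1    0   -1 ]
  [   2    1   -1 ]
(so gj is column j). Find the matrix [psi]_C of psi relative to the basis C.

With P the matrix whose columns are g1, ..., g3, [psi]_C = P^(-1) A P.
Column by column: psi(g1) = A g1 = [2, -3, -2]; its C-coordinates [1, -2, 2] give column 1.
Continuing for each basis vector yields [psi]_C = [[1, -1, 2], [-2, -3, -2], [2, 2, 0]].

[[1, -1, 2], [-2, -3, -2], [2, 2, 0]]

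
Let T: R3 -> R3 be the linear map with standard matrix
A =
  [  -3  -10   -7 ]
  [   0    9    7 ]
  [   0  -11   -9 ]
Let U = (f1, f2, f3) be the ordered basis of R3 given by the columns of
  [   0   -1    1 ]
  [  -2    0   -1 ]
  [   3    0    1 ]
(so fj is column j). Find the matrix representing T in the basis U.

Let P have columns f1, ..., f3. Then [T]_U = P^(-1) A P.
Here det P = 1, so P^(-1) is integer; computing A P first and then P^(-1)(A P) gives [[-2, 0, 0], [2, -3, 2], [1, 0, 2]].

[[-2, 0, 0], [2, -3, 2], [1, 0, 2]]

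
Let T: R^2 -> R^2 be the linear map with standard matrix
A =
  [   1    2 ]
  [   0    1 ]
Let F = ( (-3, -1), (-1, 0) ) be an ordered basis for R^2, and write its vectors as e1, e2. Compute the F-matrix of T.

[[1, 0], [2, 1]]

With P the matrix whose columns are e1, e2, [T]_F = P^(-1) A P.
Column by column: T(e1) = A e1 = (-5, -1); its F-coordinates (1, 2) give column 1.
Continuing for each basis vector yields [T]_F = [[1, 0], [2, 1]].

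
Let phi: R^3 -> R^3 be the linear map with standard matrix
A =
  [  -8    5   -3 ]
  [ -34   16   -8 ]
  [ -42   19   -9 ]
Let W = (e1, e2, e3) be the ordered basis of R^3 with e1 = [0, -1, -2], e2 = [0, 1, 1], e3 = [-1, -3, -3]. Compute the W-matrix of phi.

[[1, -2, -2], [-2, 0, 2], [-1, -2, -2]]

Let P have columns e1, ..., e3. Then [phi]_W = P^(-1) A P.
Here det P = -1, so P^(-1) is integer; computing A P first and then P^(-1)(A P) gives [[1, -2, -2], [-2, 0, 2], [-1, -2, -2]].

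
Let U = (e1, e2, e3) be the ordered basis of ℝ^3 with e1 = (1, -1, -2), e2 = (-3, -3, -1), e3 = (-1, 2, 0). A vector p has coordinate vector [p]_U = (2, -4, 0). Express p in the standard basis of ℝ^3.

By definition p = 2e1 - 4e2 + 0·e3.
Summing componentwise gives (14, 10, 0).

(14, 10, 0)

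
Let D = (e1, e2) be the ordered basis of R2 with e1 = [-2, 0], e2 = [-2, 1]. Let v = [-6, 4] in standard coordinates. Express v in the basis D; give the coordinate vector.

[-1, 4]

Write v = c_1 e1 + c_2 e2 and solve for the c_i.
System: -2c_1 - 2c_2 = -6, 0c_1 + c_2 = 4; solving gives c_1 = -1, c_2 = 4.
Check: -e1 + 4e2 = [-6, 4].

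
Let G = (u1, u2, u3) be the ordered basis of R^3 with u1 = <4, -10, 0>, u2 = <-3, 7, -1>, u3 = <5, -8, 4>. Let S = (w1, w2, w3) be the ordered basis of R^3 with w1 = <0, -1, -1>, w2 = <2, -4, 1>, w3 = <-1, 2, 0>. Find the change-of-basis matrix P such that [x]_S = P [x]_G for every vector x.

Let M have columns uj and N have columns wj. Then for every x, N [x]_S = x = M [x]_G, so P = N^(-1) M.
Since det N = 1, N^(-1) has integer entries; multiplying gives P = [[2, -1, -2], [2, -2, 2], [0, -1, -1]].

[[2, -1, -2], [2, -2, 2], [0, -1, -1]]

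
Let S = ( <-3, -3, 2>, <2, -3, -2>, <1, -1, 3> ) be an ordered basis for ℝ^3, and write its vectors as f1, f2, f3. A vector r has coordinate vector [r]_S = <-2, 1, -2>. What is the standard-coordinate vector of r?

The coordinates say r = -2f1 + f2 - 2f3; adding the scaled basis vectors gives <6, 5, -12>.

<6, 5, -12>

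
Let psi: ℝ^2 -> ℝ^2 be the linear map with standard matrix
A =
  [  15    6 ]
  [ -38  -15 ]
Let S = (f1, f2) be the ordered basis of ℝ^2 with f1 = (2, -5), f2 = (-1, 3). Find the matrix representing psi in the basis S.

[[-1, 2], [-2, 1]]

With P the matrix whose columns are f1, f2, [psi]_S = P^(-1) A P.
Column by column: psi(f1) = A f1 = (0, -1); its S-coordinates (-1, -2) give column 1.
Continuing for each basis vector yields [psi]_S = [[-1, 2], [-2, 1]].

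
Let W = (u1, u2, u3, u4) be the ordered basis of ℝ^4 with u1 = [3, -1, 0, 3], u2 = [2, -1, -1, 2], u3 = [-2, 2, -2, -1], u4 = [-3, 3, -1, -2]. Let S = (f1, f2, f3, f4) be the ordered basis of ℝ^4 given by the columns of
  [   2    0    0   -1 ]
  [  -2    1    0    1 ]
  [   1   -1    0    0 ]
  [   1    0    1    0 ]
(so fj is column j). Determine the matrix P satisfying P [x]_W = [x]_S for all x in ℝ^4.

[[2, 0, -2, -1], [2, 1, 0, 0], [1, 2, 1, -1], [1, -2, -2, 1]]

Column j of P is [uj]_S, since P maps W-coordinates to S-coordinates.
Expressing u1 in S: u1 = 2f1 + 2f2 + f3 + f4, so column 1 of P is [2, 2, 1, 1].
Doing the same for each uj gives P = [[2, 0, -2, -1], [2, 1, 0, 0], [1, 2, 1, -1], [1, -2, -2, 1]].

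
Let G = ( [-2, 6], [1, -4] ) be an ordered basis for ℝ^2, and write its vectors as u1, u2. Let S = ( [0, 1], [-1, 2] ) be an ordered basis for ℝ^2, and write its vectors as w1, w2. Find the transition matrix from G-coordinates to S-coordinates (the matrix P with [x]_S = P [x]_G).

[[2, -2], [2, -1]]

Column j of P is [uj]_S, since P maps G-coordinates to S-coordinates.
Expressing u1 in S: u1 = 2w1 + 2w2, so column 1 of P is [2, 2].
Doing the same for each uj gives P = [[2, -2], [2, -1]].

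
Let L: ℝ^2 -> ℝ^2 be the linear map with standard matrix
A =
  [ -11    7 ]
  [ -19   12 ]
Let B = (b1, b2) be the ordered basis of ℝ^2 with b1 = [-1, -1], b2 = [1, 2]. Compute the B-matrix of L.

With P the matrix whose columns are b1, b2, [L]_B = P^(-1) A P.
Column by column: L(b1) = A b1 = [4, 7]; its B-coordinates [-1, 3] give column 1.
Continuing for each basis vector yields [L]_B = [[-1, -1], [3, 2]].

[[-1, -1], [3, 2]]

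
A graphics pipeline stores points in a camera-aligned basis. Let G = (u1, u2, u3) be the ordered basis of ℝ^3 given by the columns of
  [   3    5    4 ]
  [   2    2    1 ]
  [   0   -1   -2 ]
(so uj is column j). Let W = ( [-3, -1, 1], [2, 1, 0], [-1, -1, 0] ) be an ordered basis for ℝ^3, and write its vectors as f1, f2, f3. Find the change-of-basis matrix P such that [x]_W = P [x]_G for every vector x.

[[0, -1, -2], [1, 1, -1], [-1, 0, 0]]

Take x = uj: its G-coordinates are the j-th standard unit vector, so P e_j — column j of P — equals [uj]_W.
u1 = 0·f1 + f2 - f3, giving column 1 = [0, 1, -1]; repeating for each j gives P = [[0, -1, -2], [1, 1, -1], [-1, 0, 0]].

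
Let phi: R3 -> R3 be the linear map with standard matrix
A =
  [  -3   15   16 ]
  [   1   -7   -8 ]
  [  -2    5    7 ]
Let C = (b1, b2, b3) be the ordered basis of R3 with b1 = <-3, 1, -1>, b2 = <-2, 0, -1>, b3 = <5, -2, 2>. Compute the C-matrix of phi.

The j-th column of [phi]_C is [phi(bj)]_C.
phi(b1) = A b1 = <8, -2, 4> = 2b1 - 2b2 + 2b3, so column 1 is <2, -2, 2>.
Repeating for b2, b3 and assembling the columns gives [[2, 2, -1], [-2, -3, 3], [2, -2, -2]].

[[2, 2, -1], [-2, -3, 3], [2, -2, -2]]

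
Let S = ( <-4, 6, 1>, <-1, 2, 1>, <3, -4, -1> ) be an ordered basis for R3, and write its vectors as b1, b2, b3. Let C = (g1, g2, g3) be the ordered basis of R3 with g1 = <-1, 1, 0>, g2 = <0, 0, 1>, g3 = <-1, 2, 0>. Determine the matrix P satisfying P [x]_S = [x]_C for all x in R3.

[[2, 0, -2], [1, 1, -1], [2, 1, -1]]

Let M have columns bj and N have columns gj. Then for every x, N [x]_C = x = M [x]_S, so P = N^(-1) M.
Since det N = 1, N^(-1) has integer entries; multiplying gives P = [[2, 0, -2], [1, 1, -1], [2, 1, -1]].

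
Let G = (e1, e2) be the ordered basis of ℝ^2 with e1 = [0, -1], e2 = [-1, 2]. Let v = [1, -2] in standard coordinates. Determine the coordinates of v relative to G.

Write v = c_1 e1 + c_2 e2 and solve for the c_i.
System: 0c_1 - c_2 = 1, -c_1 + 2c_2 = -2; solving gives c_1 = 0, c_2 = -1.
Check: 0·e1 - e2 = [1, -2].

[0, -1]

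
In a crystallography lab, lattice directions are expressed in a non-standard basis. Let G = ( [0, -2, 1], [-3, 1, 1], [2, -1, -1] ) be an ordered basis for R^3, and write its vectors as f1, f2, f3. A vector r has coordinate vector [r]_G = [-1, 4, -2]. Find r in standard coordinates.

[-16, 8, 5]

The coordinates say r = -f1 + 4f2 - 2f3; adding the scaled basis vectors gives [-16, 8, 5].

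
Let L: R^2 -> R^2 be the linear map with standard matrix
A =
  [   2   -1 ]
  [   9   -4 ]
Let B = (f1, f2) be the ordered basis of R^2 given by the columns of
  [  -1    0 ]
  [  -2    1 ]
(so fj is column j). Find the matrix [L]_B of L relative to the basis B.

With P the matrix whose columns are f1, f2, [L]_B = P^(-1) A P.
Column by column: L(f1) = A f1 = [0, -1]; its B-coordinates [0, -1] give column 1.
Continuing for each basis vector yields [L]_B = [[0, 1], [-1, -2]].

[[0, 1], [-1, -2]]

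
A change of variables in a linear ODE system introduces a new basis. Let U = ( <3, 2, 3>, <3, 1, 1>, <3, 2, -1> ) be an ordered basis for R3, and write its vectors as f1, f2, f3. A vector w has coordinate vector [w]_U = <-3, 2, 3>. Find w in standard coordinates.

<6, 2, -10>

The coordinates say w = -3f1 + 2f2 + 3f3; adding the scaled basis vectors gives <6, 2, -10>.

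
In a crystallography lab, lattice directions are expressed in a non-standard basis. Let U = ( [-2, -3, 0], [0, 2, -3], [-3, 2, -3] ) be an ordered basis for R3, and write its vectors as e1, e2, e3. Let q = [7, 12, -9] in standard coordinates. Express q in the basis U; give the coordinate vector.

[q]_U is the unique c with M c = q, where M has columns e1, ..., e3.
Solving this 3x3 system gives c = (-2, 4, -1).
Check: -2e1 + 4e2 - e3 = [7, 12, -9].

[-2, 4, -1]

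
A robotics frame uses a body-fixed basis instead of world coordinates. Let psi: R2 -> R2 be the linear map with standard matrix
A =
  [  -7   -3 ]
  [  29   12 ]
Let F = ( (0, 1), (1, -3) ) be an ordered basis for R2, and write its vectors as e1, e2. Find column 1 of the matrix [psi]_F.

(3, -3)

Column 1 of [psi]_F is the F-coordinate vector of psi(e1).
In standard coordinates psi(e1) = A e1 = (-3, 12).
Converting to F: (-3, 12) = 3e1 - 3e2, so the coordinate vector is (3, -3).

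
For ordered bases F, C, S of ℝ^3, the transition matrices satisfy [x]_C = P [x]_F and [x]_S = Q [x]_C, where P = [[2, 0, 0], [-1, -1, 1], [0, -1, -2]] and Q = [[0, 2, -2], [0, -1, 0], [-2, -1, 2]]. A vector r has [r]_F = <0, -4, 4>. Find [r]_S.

<24, -8, -16>

Composing the changes, [r]_S = Q P [r]_F.
Q P = [[-2, 0, 6], [1, 1, -1], [-3, -1, -5]]; applying this to <0, -4, 4> gives <24, -8, -16>.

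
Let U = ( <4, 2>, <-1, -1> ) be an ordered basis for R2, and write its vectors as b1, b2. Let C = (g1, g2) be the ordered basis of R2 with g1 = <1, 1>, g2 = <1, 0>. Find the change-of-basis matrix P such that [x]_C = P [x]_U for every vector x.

Take x = bj: its U-coordinates are the j-th standard unit vector, so P e_j — column j of P — equals [bj]_C.
b1 = 2g1 + 2g2, giving column 1 = <2, 2>; repeating for each j gives P = [[2, -1], [2, 0]].

[[2, -1], [2, 0]]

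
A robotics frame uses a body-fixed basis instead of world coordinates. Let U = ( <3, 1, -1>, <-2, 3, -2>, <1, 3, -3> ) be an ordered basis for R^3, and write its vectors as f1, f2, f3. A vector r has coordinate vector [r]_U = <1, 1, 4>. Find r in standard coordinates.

By definition r = f1 + f2 + 4f3.
Summing componentwise gives <5, 16, -15>.

<5, 16, -15>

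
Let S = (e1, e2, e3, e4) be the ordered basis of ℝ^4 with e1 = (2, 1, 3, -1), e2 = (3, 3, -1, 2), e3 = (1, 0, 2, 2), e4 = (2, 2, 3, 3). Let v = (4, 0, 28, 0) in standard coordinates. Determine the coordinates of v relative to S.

[v]_S is the unique c with M c = v, where M has columns e1, ..., e4.
Gaussian elimination on [M | v] yields c = (4, -4, 0, 4).
Check: 4e1 - 4e2 + 0·e3 + 4e4 = (4, 0, 28, 0).

(4, -4, 0, 4)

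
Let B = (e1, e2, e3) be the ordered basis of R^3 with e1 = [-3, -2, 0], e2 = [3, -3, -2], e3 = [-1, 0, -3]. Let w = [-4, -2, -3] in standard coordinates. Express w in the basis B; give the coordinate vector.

Write w = c_1 e1 + ... + c_3 e3 and solve for the c_i.
Gaussian elimination on [M | w] yields c = (1, 0, 1).
Check: e1 + 0·e2 + e3 = [-4, -2, -3].

[1, 0, 1]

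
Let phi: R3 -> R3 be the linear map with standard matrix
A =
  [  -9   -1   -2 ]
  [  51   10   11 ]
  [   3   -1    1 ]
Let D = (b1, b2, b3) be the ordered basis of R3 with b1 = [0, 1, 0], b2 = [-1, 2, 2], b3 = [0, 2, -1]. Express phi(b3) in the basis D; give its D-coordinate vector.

Compute phi(b3) = A b3 = [0, 9, -3] in standard coordinates.
Then write this in D-coordinates: solve for y in y_1 b1 + ... + y_3 b3 = [0, 9, -3].
This gives y = [3, 0, 3], which is column 3 of [phi]_D.

[3, 0, 3]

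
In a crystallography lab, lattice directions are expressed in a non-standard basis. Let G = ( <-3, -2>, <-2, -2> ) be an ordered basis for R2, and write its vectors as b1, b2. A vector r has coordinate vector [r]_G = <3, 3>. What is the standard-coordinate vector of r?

<-15, -12>

The coordinates say r = 3b1 + 3b2; adding the scaled basis vectors gives <-15, -12>.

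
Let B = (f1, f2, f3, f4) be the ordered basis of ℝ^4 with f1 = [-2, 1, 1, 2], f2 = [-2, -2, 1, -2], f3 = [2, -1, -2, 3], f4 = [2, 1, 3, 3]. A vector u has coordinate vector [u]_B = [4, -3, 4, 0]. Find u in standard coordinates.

[6, 6, -7, 26]

By definition u = 4f1 - 3f2 + 4f3 + 0·f4.
Summing componentwise gives [6, 6, -7, 26].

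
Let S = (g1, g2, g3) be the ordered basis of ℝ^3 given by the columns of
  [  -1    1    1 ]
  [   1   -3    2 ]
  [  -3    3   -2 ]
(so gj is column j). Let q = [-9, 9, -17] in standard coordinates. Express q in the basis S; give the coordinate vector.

[4, -3, -2]

[q]_S is the unique c with M c = q, where M has columns g1, ..., g3.
Row-reducing the augmented matrix [M | q] gives c = (4, -3, -2).
Check: 4g1 - 3g2 - 2g3 = [-9, 9, -17].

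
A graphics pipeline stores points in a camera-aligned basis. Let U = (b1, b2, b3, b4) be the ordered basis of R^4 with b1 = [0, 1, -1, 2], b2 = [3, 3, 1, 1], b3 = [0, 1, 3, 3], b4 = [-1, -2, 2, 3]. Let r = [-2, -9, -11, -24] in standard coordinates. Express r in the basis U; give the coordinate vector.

Write r = c_1 b1 + ... + c_4 b4 and solve for the c_i.
Solving this 4x4 system gives c = (-4, -1, -4, -1).
Check: -4b1 - b2 - 4b3 - b4 = [-2, -9, -11, -24].

[-4, -1, -4, -1]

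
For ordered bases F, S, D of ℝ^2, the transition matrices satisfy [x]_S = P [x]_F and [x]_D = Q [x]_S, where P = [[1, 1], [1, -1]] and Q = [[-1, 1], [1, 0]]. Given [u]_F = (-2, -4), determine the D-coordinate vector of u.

(8, -6)

Composing the changes, [u]_D = Q P [u]_F.
Q P = [[0, -2], [1, 1]]; applying this to (-2, -4) gives (8, -6).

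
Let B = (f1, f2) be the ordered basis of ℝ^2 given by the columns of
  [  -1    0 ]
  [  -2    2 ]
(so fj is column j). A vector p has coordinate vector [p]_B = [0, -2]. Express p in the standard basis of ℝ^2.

[0, -4]

By definition p = 0·f1 - 2f2.
Summing componentwise gives [0, -4].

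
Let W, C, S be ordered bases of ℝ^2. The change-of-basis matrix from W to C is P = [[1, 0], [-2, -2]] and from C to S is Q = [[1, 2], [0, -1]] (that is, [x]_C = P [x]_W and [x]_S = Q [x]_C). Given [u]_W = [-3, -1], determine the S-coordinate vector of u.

[13, -8]

Apply P to get C-coordinates [-3, 8], then Q to get S-coordinates.
The result is [u]_S = [13, -8].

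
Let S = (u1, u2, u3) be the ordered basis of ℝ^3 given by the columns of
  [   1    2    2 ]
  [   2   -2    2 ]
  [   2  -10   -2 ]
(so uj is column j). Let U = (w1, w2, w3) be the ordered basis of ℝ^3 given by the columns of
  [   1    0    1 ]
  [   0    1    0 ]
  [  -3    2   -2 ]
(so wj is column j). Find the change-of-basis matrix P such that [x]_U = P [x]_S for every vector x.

[[0, 2, 2], [2, -2, 2], [1, 0, 0]]

Take x = uj: its S-coordinates are the j-th standard unit vector, so P e_j — column j of P — equals [uj]_U.
u1 = 0·w1 + 2w2 + w3, giving column 1 = <0, 2, 1>; repeating for each j gives P = [[0, 2, 2], [2, -2, 2], [1, 0, 0]].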